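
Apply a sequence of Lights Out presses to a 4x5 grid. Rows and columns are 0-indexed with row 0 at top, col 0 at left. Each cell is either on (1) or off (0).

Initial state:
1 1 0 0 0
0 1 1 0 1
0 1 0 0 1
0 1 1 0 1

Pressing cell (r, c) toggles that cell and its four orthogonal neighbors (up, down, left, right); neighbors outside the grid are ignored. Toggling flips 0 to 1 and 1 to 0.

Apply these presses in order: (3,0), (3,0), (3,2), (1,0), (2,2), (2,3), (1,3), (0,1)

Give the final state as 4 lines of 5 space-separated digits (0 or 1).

After press 1 at (3,0):
1 1 0 0 0
0 1 1 0 1
1 1 0 0 1
1 0 1 0 1

After press 2 at (3,0):
1 1 0 0 0
0 1 1 0 1
0 1 0 0 1
0 1 1 0 1

After press 3 at (3,2):
1 1 0 0 0
0 1 1 0 1
0 1 1 0 1
0 0 0 1 1

After press 4 at (1,0):
0 1 0 0 0
1 0 1 0 1
1 1 1 0 1
0 0 0 1 1

After press 5 at (2,2):
0 1 0 0 0
1 0 0 0 1
1 0 0 1 1
0 0 1 1 1

After press 6 at (2,3):
0 1 0 0 0
1 0 0 1 1
1 0 1 0 0
0 0 1 0 1

After press 7 at (1,3):
0 1 0 1 0
1 0 1 0 0
1 0 1 1 0
0 0 1 0 1

After press 8 at (0,1):
1 0 1 1 0
1 1 1 0 0
1 0 1 1 0
0 0 1 0 1

Answer: 1 0 1 1 0
1 1 1 0 0
1 0 1 1 0
0 0 1 0 1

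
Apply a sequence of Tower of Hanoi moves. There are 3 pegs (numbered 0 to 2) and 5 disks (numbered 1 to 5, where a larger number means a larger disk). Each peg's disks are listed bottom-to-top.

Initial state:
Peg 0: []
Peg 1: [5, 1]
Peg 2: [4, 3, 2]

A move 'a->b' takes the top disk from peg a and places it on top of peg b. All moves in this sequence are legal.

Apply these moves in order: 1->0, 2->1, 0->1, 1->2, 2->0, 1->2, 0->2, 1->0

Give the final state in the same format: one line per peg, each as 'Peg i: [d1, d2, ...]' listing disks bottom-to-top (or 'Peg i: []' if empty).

After move 1 (1->0):
Peg 0: [1]
Peg 1: [5]
Peg 2: [4, 3, 2]

After move 2 (2->1):
Peg 0: [1]
Peg 1: [5, 2]
Peg 2: [4, 3]

After move 3 (0->1):
Peg 0: []
Peg 1: [5, 2, 1]
Peg 2: [4, 3]

After move 4 (1->2):
Peg 0: []
Peg 1: [5, 2]
Peg 2: [4, 3, 1]

After move 5 (2->0):
Peg 0: [1]
Peg 1: [5, 2]
Peg 2: [4, 3]

After move 6 (1->2):
Peg 0: [1]
Peg 1: [5]
Peg 2: [4, 3, 2]

After move 7 (0->2):
Peg 0: []
Peg 1: [5]
Peg 2: [4, 3, 2, 1]

After move 8 (1->0):
Peg 0: [5]
Peg 1: []
Peg 2: [4, 3, 2, 1]

Answer: Peg 0: [5]
Peg 1: []
Peg 2: [4, 3, 2, 1]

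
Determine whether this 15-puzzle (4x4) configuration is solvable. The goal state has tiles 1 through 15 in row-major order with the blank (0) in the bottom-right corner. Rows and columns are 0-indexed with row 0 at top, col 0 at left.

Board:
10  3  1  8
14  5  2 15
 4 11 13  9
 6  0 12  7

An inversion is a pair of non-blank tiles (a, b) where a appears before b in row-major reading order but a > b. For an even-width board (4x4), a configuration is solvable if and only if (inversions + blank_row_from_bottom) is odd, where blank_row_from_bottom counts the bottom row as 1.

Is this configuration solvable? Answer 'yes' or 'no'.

Inversions: 44
Blank is in row 3 (0-indexed from top), which is row 1 counting from the bottom (bottom = 1).
44 + 1 = 45, which is odd, so the puzzle is solvable.

Answer: yes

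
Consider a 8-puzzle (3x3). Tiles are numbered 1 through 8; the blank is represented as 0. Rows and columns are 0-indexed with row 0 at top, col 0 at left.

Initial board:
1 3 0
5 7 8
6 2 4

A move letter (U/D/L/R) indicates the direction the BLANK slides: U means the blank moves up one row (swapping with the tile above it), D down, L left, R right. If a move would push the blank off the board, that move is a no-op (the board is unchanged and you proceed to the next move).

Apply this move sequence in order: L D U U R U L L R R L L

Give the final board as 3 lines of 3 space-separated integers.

After move 1 (L):
1 0 3
5 7 8
6 2 4

After move 2 (D):
1 7 3
5 0 8
6 2 4

After move 3 (U):
1 0 3
5 7 8
6 2 4

After move 4 (U):
1 0 3
5 7 8
6 2 4

After move 5 (R):
1 3 0
5 7 8
6 2 4

After move 6 (U):
1 3 0
5 7 8
6 2 4

After move 7 (L):
1 0 3
5 7 8
6 2 4

After move 8 (L):
0 1 3
5 7 8
6 2 4

After move 9 (R):
1 0 3
5 7 8
6 2 4

After move 10 (R):
1 3 0
5 7 8
6 2 4

After move 11 (L):
1 0 3
5 7 8
6 2 4

After move 12 (L):
0 1 3
5 7 8
6 2 4

Answer: 0 1 3
5 7 8
6 2 4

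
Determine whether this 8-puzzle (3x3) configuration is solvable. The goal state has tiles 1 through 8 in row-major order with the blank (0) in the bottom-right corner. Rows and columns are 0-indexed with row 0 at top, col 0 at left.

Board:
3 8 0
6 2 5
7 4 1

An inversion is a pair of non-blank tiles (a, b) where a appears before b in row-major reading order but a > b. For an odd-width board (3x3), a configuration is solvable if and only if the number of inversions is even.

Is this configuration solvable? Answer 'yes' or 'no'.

Inversions (pairs i<j in row-major order where tile[i] > tile[j] > 0): 18
18 is even, so the puzzle is solvable.

Answer: yes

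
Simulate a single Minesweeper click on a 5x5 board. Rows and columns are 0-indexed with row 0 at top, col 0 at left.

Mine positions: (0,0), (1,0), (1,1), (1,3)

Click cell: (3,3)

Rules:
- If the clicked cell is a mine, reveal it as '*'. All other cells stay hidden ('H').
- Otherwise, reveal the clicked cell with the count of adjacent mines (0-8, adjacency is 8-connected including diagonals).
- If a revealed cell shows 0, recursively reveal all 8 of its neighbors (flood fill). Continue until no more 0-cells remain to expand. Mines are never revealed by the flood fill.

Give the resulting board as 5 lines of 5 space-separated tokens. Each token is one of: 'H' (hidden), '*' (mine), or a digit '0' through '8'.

H H H H H
H H H H H
2 2 2 1 1
0 0 0 0 0
0 0 0 0 0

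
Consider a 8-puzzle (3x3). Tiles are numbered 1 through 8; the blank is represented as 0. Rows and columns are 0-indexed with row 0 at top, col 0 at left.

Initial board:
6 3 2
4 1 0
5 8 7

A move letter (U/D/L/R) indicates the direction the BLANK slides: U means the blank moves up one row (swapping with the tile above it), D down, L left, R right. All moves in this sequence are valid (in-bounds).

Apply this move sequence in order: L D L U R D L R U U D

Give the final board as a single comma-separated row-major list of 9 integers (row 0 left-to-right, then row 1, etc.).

After move 1 (L):
6 3 2
4 0 1
5 8 7

After move 2 (D):
6 3 2
4 8 1
5 0 7

After move 3 (L):
6 3 2
4 8 1
0 5 7

After move 4 (U):
6 3 2
0 8 1
4 5 7

After move 5 (R):
6 3 2
8 0 1
4 5 7

After move 6 (D):
6 3 2
8 5 1
4 0 7

After move 7 (L):
6 3 2
8 5 1
0 4 7

After move 8 (R):
6 3 2
8 5 1
4 0 7

After move 9 (U):
6 3 2
8 0 1
4 5 7

After move 10 (U):
6 0 2
8 3 1
4 5 7

After move 11 (D):
6 3 2
8 0 1
4 5 7

Answer: 6, 3, 2, 8, 0, 1, 4, 5, 7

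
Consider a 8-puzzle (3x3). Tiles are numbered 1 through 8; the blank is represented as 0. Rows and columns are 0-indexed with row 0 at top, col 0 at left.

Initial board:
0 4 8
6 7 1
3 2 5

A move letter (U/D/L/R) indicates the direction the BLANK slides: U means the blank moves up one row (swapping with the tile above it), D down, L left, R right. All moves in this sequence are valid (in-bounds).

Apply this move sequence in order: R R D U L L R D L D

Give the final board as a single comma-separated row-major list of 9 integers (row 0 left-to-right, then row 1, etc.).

After move 1 (R):
4 0 8
6 7 1
3 2 5

After move 2 (R):
4 8 0
6 7 1
3 2 5

After move 3 (D):
4 8 1
6 7 0
3 2 5

After move 4 (U):
4 8 0
6 7 1
3 2 5

After move 5 (L):
4 0 8
6 7 1
3 2 5

After move 6 (L):
0 4 8
6 7 1
3 2 5

After move 7 (R):
4 0 8
6 7 1
3 2 5

After move 8 (D):
4 7 8
6 0 1
3 2 5

After move 9 (L):
4 7 8
0 6 1
3 2 5

After move 10 (D):
4 7 8
3 6 1
0 2 5

Answer: 4, 7, 8, 3, 6, 1, 0, 2, 5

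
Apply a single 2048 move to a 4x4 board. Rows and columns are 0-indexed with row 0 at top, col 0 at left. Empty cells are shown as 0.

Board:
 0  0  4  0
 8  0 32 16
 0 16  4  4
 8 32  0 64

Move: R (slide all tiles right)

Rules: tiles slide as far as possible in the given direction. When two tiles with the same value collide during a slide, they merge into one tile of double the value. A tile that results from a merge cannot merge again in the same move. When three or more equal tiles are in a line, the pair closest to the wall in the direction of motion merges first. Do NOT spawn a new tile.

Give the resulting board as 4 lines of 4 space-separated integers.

Answer:  0  0  0  4
 0  8 32 16
 0  0 16  8
 0  8 32 64

Derivation:
Slide right:
row 0: [0, 0, 4, 0] -> [0, 0, 0, 4]
row 1: [8, 0, 32, 16] -> [0, 8, 32, 16]
row 2: [0, 16, 4, 4] -> [0, 0, 16, 8]
row 3: [8, 32, 0, 64] -> [0, 8, 32, 64]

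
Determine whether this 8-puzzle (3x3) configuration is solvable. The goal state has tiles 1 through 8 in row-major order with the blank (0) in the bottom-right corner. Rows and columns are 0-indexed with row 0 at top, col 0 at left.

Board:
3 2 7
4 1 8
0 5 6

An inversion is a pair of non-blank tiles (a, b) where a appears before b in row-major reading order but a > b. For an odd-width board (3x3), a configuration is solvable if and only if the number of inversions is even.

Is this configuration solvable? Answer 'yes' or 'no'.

Inversions (pairs i<j in row-major order where tile[i] > tile[j] > 0): 10
10 is even, so the puzzle is solvable.

Answer: yes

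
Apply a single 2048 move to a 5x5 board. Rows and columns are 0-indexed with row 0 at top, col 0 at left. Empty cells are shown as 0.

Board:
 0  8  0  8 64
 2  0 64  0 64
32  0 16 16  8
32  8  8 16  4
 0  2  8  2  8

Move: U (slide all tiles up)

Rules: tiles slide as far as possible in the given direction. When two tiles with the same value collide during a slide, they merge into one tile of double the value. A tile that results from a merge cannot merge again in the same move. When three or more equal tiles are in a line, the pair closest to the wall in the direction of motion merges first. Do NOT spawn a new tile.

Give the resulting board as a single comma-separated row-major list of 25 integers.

Answer: 2, 16, 64, 8, 128, 64, 2, 16, 32, 8, 0, 0, 16, 2, 4, 0, 0, 0, 0, 8, 0, 0, 0, 0, 0

Derivation:
Slide up:
col 0: [0, 2, 32, 32, 0] -> [2, 64, 0, 0, 0]
col 1: [8, 0, 0, 8, 2] -> [16, 2, 0, 0, 0]
col 2: [0, 64, 16, 8, 8] -> [64, 16, 16, 0, 0]
col 3: [8, 0, 16, 16, 2] -> [8, 32, 2, 0, 0]
col 4: [64, 64, 8, 4, 8] -> [128, 8, 4, 8, 0]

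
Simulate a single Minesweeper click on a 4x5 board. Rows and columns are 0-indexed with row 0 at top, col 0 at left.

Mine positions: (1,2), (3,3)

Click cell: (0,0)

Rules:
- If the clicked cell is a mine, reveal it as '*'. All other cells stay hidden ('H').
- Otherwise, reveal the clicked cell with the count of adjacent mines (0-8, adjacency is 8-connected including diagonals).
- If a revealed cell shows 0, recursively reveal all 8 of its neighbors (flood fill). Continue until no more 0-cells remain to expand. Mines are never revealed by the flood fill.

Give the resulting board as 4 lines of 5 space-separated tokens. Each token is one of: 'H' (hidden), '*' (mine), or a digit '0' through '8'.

0 1 H H H
0 1 H H H
0 1 2 H H
0 0 1 H H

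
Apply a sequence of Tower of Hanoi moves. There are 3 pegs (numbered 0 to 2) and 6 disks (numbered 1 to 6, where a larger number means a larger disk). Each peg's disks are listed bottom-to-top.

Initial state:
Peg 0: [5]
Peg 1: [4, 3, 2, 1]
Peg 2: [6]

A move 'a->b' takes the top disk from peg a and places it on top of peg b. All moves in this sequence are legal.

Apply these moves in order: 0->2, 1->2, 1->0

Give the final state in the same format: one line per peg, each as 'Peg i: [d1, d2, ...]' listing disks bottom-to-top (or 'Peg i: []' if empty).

Answer: Peg 0: [2]
Peg 1: [4, 3]
Peg 2: [6, 5, 1]

Derivation:
After move 1 (0->2):
Peg 0: []
Peg 1: [4, 3, 2, 1]
Peg 2: [6, 5]

After move 2 (1->2):
Peg 0: []
Peg 1: [4, 3, 2]
Peg 2: [6, 5, 1]

After move 3 (1->0):
Peg 0: [2]
Peg 1: [4, 3]
Peg 2: [6, 5, 1]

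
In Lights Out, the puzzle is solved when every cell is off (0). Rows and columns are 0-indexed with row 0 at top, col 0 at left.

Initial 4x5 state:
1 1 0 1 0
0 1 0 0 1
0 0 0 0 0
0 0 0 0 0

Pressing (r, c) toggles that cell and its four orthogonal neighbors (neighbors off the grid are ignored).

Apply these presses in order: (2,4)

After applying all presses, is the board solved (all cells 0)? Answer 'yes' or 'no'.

Answer: no

Derivation:
After press 1 at (2,4):
1 1 0 1 0
0 1 0 0 0
0 0 0 1 1
0 0 0 0 1

Lights still on: 7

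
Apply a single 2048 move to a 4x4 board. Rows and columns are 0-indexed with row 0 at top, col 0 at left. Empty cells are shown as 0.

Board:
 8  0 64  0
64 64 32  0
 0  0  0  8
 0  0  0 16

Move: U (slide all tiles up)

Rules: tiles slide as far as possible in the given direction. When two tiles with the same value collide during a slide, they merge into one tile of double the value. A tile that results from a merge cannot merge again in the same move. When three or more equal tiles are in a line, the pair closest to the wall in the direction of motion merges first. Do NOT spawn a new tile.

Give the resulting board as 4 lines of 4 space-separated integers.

Slide up:
col 0: [8, 64, 0, 0] -> [8, 64, 0, 0]
col 1: [0, 64, 0, 0] -> [64, 0, 0, 0]
col 2: [64, 32, 0, 0] -> [64, 32, 0, 0]
col 3: [0, 0, 8, 16] -> [8, 16, 0, 0]

Answer:  8 64 64  8
64  0 32 16
 0  0  0  0
 0  0  0  0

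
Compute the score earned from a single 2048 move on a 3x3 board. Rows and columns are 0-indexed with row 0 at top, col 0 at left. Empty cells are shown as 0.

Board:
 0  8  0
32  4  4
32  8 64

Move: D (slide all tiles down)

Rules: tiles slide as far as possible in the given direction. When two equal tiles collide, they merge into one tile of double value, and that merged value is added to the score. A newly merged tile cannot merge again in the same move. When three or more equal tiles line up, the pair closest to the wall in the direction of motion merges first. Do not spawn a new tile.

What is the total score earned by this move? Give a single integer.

Slide down:
col 0: [0, 32, 32] -> [0, 0, 64]  score +64 (running 64)
col 1: [8, 4, 8] -> [8, 4, 8]  score +0 (running 64)
col 2: [0, 4, 64] -> [0, 4, 64]  score +0 (running 64)
Board after move:
 0  8  0
 0  4  4
64  8 64

Answer: 64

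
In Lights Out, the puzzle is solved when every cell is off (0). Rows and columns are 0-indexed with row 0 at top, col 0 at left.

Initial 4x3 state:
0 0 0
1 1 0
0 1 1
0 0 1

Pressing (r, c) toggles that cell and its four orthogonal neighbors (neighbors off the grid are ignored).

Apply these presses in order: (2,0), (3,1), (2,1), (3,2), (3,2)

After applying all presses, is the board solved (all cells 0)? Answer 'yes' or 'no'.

After press 1 at (2,0):
0 0 0
0 1 0
1 0 1
1 0 1

After press 2 at (3,1):
0 0 0
0 1 0
1 1 1
0 1 0

After press 3 at (2,1):
0 0 0
0 0 0
0 0 0
0 0 0

After press 4 at (3,2):
0 0 0
0 0 0
0 0 1
0 1 1

After press 5 at (3,2):
0 0 0
0 0 0
0 0 0
0 0 0

Lights still on: 0

Answer: yes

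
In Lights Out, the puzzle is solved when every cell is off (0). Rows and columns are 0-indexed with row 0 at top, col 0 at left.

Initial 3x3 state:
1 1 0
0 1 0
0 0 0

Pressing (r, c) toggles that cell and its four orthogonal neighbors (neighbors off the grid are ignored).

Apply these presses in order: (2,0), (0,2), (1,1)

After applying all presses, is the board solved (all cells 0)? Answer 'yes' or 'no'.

Answer: no

Derivation:
After press 1 at (2,0):
1 1 0
1 1 0
1 1 0

After press 2 at (0,2):
1 0 1
1 1 1
1 1 0

After press 3 at (1,1):
1 1 1
0 0 0
1 0 0

Lights still on: 4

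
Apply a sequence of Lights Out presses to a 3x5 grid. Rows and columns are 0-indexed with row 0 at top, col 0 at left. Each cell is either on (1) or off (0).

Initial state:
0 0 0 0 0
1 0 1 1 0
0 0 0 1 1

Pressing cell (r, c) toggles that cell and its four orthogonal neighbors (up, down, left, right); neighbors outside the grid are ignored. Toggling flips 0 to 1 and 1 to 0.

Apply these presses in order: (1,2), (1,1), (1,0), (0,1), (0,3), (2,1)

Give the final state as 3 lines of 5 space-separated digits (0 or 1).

After press 1 at (1,2):
0 0 1 0 0
1 1 0 0 0
0 0 1 1 1

After press 2 at (1,1):
0 1 1 0 0
0 0 1 0 0
0 1 1 1 1

After press 3 at (1,0):
1 1 1 0 0
1 1 1 0 0
1 1 1 1 1

After press 4 at (0,1):
0 0 0 0 0
1 0 1 0 0
1 1 1 1 1

After press 5 at (0,3):
0 0 1 1 1
1 0 1 1 0
1 1 1 1 1

After press 6 at (2,1):
0 0 1 1 1
1 1 1 1 0
0 0 0 1 1

Answer: 0 0 1 1 1
1 1 1 1 0
0 0 0 1 1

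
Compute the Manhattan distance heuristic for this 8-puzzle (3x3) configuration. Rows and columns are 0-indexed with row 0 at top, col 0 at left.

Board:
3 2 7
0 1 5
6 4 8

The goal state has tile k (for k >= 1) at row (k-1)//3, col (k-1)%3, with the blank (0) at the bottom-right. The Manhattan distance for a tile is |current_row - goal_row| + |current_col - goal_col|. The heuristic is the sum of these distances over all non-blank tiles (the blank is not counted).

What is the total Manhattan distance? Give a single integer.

Tile 3: at (0,0), goal (0,2), distance |0-0|+|0-2| = 2
Tile 2: at (0,1), goal (0,1), distance |0-0|+|1-1| = 0
Tile 7: at (0,2), goal (2,0), distance |0-2|+|2-0| = 4
Tile 1: at (1,1), goal (0,0), distance |1-0|+|1-0| = 2
Tile 5: at (1,2), goal (1,1), distance |1-1|+|2-1| = 1
Tile 6: at (2,0), goal (1,2), distance |2-1|+|0-2| = 3
Tile 4: at (2,1), goal (1,0), distance |2-1|+|1-0| = 2
Tile 8: at (2,2), goal (2,1), distance |2-2|+|2-1| = 1
Sum: 2 + 0 + 4 + 2 + 1 + 3 + 2 + 1 = 15

Answer: 15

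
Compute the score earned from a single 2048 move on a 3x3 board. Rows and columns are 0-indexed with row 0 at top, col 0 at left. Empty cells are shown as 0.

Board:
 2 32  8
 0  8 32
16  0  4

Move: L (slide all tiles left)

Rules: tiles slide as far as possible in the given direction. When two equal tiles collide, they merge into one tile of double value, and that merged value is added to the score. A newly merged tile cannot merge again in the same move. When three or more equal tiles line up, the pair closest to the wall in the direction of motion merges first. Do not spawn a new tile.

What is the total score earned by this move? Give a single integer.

Answer: 0

Derivation:
Slide left:
row 0: [2, 32, 8] -> [2, 32, 8]  score +0 (running 0)
row 1: [0, 8, 32] -> [8, 32, 0]  score +0 (running 0)
row 2: [16, 0, 4] -> [16, 4, 0]  score +0 (running 0)
Board after move:
 2 32  8
 8 32  0
16  4  0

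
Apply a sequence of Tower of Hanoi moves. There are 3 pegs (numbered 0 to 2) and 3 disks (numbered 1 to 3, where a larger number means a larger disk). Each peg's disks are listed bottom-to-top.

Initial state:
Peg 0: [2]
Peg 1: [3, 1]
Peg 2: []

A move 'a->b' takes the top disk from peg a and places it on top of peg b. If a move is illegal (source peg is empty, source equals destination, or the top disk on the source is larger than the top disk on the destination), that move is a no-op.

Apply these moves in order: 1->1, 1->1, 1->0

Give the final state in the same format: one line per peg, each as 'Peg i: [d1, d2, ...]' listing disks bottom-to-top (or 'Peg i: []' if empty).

After move 1 (1->1):
Peg 0: [2]
Peg 1: [3, 1]
Peg 2: []

After move 2 (1->1):
Peg 0: [2]
Peg 1: [3, 1]
Peg 2: []

After move 3 (1->0):
Peg 0: [2, 1]
Peg 1: [3]
Peg 2: []

Answer: Peg 0: [2, 1]
Peg 1: [3]
Peg 2: []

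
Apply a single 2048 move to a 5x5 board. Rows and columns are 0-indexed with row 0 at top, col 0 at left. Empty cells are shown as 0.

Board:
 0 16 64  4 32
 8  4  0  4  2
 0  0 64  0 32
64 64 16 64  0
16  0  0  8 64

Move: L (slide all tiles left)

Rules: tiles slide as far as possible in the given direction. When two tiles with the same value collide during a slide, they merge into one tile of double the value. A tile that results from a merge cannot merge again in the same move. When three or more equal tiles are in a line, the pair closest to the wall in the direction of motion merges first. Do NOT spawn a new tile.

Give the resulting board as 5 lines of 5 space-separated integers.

Answer:  16  64   4  32   0
  8   8   2   0   0
 64  32   0   0   0
128  16  64   0   0
 16   8  64   0   0

Derivation:
Slide left:
row 0: [0, 16, 64, 4, 32] -> [16, 64, 4, 32, 0]
row 1: [8, 4, 0, 4, 2] -> [8, 8, 2, 0, 0]
row 2: [0, 0, 64, 0, 32] -> [64, 32, 0, 0, 0]
row 3: [64, 64, 16, 64, 0] -> [128, 16, 64, 0, 0]
row 4: [16, 0, 0, 8, 64] -> [16, 8, 64, 0, 0]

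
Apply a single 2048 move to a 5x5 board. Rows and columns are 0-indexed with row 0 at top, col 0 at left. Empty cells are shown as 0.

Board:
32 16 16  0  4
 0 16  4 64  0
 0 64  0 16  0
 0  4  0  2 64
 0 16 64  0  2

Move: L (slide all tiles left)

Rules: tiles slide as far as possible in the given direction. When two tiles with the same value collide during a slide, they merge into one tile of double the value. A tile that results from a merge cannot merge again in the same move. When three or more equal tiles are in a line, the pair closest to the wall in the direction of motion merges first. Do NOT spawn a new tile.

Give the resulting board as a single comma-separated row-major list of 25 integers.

Answer: 32, 32, 4, 0, 0, 16, 4, 64, 0, 0, 64, 16, 0, 0, 0, 4, 2, 64, 0, 0, 16, 64, 2, 0, 0

Derivation:
Slide left:
row 0: [32, 16, 16, 0, 4] -> [32, 32, 4, 0, 0]
row 1: [0, 16, 4, 64, 0] -> [16, 4, 64, 0, 0]
row 2: [0, 64, 0, 16, 0] -> [64, 16, 0, 0, 0]
row 3: [0, 4, 0, 2, 64] -> [4, 2, 64, 0, 0]
row 4: [0, 16, 64, 0, 2] -> [16, 64, 2, 0, 0]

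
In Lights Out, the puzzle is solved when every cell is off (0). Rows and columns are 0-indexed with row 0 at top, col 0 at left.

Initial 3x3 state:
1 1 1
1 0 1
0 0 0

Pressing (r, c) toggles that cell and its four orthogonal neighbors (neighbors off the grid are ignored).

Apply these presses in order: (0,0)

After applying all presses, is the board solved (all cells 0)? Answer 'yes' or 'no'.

After press 1 at (0,0):
0 0 1
0 0 1
0 0 0

Lights still on: 2

Answer: no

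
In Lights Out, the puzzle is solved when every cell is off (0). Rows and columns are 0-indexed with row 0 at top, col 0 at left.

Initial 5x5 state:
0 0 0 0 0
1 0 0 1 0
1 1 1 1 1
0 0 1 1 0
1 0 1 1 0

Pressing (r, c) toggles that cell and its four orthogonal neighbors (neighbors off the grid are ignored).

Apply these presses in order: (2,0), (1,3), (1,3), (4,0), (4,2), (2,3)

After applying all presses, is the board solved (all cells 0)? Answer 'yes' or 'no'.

After press 1 at (2,0):
0 0 0 0 0
0 0 0 1 0
0 0 1 1 1
1 0 1 1 0
1 0 1 1 0

After press 2 at (1,3):
0 0 0 1 0
0 0 1 0 1
0 0 1 0 1
1 0 1 1 0
1 0 1 1 0

After press 3 at (1,3):
0 0 0 0 0
0 0 0 1 0
0 0 1 1 1
1 0 1 1 0
1 0 1 1 0

After press 4 at (4,0):
0 0 0 0 0
0 0 0 1 0
0 0 1 1 1
0 0 1 1 0
0 1 1 1 0

After press 5 at (4,2):
0 0 0 0 0
0 0 0 1 0
0 0 1 1 1
0 0 0 1 0
0 0 0 0 0

After press 6 at (2,3):
0 0 0 0 0
0 0 0 0 0
0 0 0 0 0
0 0 0 0 0
0 0 0 0 0

Lights still on: 0

Answer: yes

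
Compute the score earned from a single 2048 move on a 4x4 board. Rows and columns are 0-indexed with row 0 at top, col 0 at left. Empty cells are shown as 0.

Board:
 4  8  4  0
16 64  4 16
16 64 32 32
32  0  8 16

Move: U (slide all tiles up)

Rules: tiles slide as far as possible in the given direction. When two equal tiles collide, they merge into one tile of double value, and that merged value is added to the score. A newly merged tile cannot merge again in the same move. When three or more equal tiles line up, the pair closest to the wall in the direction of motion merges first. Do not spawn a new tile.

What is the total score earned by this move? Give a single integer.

Slide up:
col 0: [4, 16, 16, 32] -> [4, 32, 32, 0]  score +32 (running 32)
col 1: [8, 64, 64, 0] -> [8, 128, 0, 0]  score +128 (running 160)
col 2: [4, 4, 32, 8] -> [8, 32, 8, 0]  score +8 (running 168)
col 3: [0, 16, 32, 16] -> [16, 32, 16, 0]  score +0 (running 168)
Board after move:
  4   8   8  16
 32 128  32  32
 32   0   8  16
  0   0   0   0

Answer: 168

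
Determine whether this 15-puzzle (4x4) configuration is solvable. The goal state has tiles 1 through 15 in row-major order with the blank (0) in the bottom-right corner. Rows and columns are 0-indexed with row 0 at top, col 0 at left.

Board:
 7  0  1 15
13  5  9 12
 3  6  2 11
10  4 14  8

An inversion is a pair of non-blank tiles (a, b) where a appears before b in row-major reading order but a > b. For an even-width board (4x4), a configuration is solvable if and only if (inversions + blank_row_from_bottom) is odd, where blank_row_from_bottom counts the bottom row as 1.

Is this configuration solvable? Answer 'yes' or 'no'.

Inversions: 52
Blank is in row 0 (0-indexed from top), which is row 4 counting from the bottom (bottom = 1).
52 + 4 = 56, which is even, so the puzzle is not solvable.

Answer: no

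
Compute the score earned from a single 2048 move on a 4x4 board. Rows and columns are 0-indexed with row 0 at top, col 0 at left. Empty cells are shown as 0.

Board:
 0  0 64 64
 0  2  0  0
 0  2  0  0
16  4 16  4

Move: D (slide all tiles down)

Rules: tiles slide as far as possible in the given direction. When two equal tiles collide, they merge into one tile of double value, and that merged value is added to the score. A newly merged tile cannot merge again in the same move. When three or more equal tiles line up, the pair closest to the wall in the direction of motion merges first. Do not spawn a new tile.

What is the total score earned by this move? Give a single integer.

Answer: 4

Derivation:
Slide down:
col 0: [0, 0, 0, 16] -> [0, 0, 0, 16]  score +0 (running 0)
col 1: [0, 2, 2, 4] -> [0, 0, 4, 4]  score +4 (running 4)
col 2: [64, 0, 0, 16] -> [0, 0, 64, 16]  score +0 (running 4)
col 3: [64, 0, 0, 4] -> [0, 0, 64, 4]  score +0 (running 4)
Board after move:
 0  0  0  0
 0  0  0  0
 0  4 64 64
16  4 16  4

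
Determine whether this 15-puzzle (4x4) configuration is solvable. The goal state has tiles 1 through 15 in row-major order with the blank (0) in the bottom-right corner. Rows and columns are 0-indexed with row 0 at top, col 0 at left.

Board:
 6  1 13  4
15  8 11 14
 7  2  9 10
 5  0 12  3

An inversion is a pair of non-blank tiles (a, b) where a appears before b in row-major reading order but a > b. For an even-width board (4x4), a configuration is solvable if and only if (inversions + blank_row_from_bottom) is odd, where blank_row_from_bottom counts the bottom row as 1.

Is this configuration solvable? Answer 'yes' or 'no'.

Answer: no

Derivation:
Inversions: 53
Blank is in row 3 (0-indexed from top), which is row 1 counting from the bottom (bottom = 1).
53 + 1 = 54, which is even, so the puzzle is not solvable.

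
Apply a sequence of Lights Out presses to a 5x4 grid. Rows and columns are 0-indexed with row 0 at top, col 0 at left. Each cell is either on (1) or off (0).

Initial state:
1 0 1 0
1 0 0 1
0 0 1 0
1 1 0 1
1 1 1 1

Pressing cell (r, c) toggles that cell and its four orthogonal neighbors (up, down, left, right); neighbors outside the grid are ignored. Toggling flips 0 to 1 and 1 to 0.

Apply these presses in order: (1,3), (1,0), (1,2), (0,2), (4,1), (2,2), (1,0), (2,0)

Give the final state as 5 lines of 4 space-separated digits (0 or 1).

After press 1 at (1,3):
1 0 1 1
1 0 1 0
0 0 1 1
1 1 0 1
1 1 1 1

After press 2 at (1,0):
0 0 1 1
0 1 1 0
1 0 1 1
1 1 0 1
1 1 1 1

After press 3 at (1,2):
0 0 0 1
0 0 0 1
1 0 0 1
1 1 0 1
1 1 1 1

After press 4 at (0,2):
0 1 1 0
0 0 1 1
1 0 0 1
1 1 0 1
1 1 1 1

After press 5 at (4,1):
0 1 1 0
0 0 1 1
1 0 0 1
1 0 0 1
0 0 0 1

After press 6 at (2,2):
0 1 1 0
0 0 0 1
1 1 1 0
1 0 1 1
0 0 0 1

After press 7 at (1,0):
1 1 1 0
1 1 0 1
0 1 1 0
1 0 1 1
0 0 0 1

After press 8 at (2,0):
1 1 1 0
0 1 0 1
1 0 1 0
0 0 1 1
0 0 0 1

Answer: 1 1 1 0
0 1 0 1
1 0 1 0
0 0 1 1
0 0 0 1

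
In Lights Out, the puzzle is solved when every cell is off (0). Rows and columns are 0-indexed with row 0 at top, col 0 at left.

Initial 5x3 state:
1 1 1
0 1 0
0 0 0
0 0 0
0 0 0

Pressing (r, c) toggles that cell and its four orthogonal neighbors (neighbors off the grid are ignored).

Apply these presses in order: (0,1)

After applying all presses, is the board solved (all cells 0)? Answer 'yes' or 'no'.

Answer: yes

Derivation:
After press 1 at (0,1):
0 0 0
0 0 0
0 0 0
0 0 0
0 0 0

Lights still on: 0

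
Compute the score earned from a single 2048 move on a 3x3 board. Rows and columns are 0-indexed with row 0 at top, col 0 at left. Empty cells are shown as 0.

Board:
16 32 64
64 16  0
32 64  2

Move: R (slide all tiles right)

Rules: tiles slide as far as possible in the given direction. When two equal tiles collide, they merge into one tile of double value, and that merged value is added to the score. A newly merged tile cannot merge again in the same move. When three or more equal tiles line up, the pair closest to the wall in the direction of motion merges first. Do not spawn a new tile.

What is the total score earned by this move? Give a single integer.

Answer: 0

Derivation:
Slide right:
row 0: [16, 32, 64] -> [16, 32, 64]  score +0 (running 0)
row 1: [64, 16, 0] -> [0, 64, 16]  score +0 (running 0)
row 2: [32, 64, 2] -> [32, 64, 2]  score +0 (running 0)
Board after move:
16 32 64
 0 64 16
32 64  2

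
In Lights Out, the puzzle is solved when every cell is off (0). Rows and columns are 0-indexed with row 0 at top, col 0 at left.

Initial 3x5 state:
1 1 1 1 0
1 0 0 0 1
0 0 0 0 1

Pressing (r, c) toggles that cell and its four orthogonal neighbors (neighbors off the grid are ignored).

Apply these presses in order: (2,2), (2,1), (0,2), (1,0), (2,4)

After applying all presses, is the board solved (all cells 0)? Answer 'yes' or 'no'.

Answer: yes

Derivation:
After press 1 at (2,2):
1 1 1 1 0
1 0 1 0 1
0 1 1 1 1

After press 2 at (2,1):
1 1 1 1 0
1 1 1 0 1
1 0 0 1 1

After press 3 at (0,2):
1 0 0 0 0
1 1 0 0 1
1 0 0 1 1

After press 4 at (1,0):
0 0 0 0 0
0 0 0 0 1
0 0 0 1 1

After press 5 at (2,4):
0 0 0 0 0
0 0 0 0 0
0 0 0 0 0

Lights still on: 0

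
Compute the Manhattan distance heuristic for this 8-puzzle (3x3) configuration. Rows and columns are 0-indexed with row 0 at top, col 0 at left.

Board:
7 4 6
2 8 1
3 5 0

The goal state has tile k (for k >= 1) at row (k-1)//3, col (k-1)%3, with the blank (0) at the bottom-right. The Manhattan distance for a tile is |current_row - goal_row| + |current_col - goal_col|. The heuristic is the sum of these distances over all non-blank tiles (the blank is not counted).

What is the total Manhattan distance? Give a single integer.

Answer: 16

Derivation:
Tile 7: at (0,0), goal (2,0), distance |0-2|+|0-0| = 2
Tile 4: at (0,1), goal (1,0), distance |0-1|+|1-0| = 2
Tile 6: at (0,2), goal (1,2), distance |0-1|+|2-2| = 1
Tile 2: at (1,0), goal (0,1), distance |1-0|+|0-1| = 2
Tile 8: at (1,1), goal (2,1), distance |1-2|+|1-1| = 1
Tile 1: at (1,2), goal (0,0), distance |1-0|+|2-0| = 3
Tile 3: at (2,0), goal (0,2), distance |2-0|+|0-2| = 4
Tile 5: at (2,1), goal (1,1), distance |2-1|+|1-1| = 1
Sum: 2 + 2 + 1 + 2 + 1 + 3 + 4 + 1 = 16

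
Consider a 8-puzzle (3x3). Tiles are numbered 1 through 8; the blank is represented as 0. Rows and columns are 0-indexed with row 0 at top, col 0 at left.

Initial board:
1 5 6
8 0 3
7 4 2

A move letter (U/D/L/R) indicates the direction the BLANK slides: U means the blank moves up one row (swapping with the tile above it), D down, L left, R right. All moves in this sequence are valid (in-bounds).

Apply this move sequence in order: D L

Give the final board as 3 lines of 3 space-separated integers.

Answer: 1 5 6
8 4 3
0 7 2

Derivation:
After move 1 (D):
1 5 6
8 4 3
7 0 2

After move 2 (L):
1 5 6
8 4 3
0 7 2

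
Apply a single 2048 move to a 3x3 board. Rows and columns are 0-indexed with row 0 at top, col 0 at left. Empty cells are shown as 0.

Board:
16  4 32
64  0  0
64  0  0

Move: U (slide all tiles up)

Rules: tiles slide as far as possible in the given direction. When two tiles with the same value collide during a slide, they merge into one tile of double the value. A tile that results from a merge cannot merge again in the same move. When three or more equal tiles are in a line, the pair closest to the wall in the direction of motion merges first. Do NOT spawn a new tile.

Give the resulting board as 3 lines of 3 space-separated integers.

Slide up:
col 0: [16, 64, 64] -> [16, 128, 0]
col 1: [4, 0, 0] -> [4, 0, 0]
col 2: [32, 0, 0] -> [32, 0, 0]

Answer:  16   4  32
128   0   0
  0   0   0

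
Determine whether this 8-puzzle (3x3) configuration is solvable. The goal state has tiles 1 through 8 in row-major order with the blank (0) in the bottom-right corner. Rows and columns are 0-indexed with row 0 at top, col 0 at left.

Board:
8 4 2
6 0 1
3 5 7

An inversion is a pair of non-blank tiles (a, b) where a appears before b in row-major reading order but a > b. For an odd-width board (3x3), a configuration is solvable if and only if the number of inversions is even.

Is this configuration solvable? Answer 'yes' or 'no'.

Answer: yes

Derivation:
Inversions (pairs i<j in row-major order where tile[i] > tile[j] > 0): 14
14 is even, so the puzzle is solvable.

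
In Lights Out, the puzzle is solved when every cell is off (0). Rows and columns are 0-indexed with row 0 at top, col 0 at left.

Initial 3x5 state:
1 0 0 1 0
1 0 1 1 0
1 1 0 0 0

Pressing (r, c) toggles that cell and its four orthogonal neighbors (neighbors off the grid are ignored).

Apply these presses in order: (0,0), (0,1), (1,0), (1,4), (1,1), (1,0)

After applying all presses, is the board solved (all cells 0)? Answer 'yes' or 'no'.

After press 1 at (0,0):
0 1 0 1 0
0 0 1 1 0
1 1 0 0 0

After press 2 at (0,1):
1 0 1 1 0
0 1 1 1 0
1 1 0 0 0

After press 3 at (1,0):
0 0 1 1 0
1 0 1 1 0
0 1 0 0 0

After press 4 at (1,4):
0 0 1 1 1
1 0 1 0 1
0 1 0 0 1

After press 5 at (1,1):
0 1 1 1 1
0 1 0 0 1
0 0 0 0 1

After press 6 at (1,0):
1 1 1 1 1
1 0 0 0 1
1 0 0 0 1

Lights still on: 9

Answer: no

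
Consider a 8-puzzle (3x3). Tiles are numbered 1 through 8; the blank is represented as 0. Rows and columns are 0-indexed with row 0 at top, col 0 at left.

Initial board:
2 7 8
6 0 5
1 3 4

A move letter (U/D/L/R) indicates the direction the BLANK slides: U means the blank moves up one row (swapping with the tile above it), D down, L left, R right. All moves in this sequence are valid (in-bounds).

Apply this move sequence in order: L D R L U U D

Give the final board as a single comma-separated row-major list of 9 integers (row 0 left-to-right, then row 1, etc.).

After move 1 (L):
2 7 8
0 6 5
1 3 4

After move 2 (D):
2 7 8
1 6 5
0 3 4

After move 3 (R):
2 7 8
1 6 5
3 0 4

After move 4 (L):
2 7 8
1 6 5
0 3 4

After move 5 (U):
2 7 8
0 6 5
1 3 4

After move 6 (U):
0 7 8
2 6 5
1 3 4

After move 7 (D):
2 7 8
0 6 5
1 3 4

Answer: 2, 7, 8, 0, 6, 5, 1, 3, 4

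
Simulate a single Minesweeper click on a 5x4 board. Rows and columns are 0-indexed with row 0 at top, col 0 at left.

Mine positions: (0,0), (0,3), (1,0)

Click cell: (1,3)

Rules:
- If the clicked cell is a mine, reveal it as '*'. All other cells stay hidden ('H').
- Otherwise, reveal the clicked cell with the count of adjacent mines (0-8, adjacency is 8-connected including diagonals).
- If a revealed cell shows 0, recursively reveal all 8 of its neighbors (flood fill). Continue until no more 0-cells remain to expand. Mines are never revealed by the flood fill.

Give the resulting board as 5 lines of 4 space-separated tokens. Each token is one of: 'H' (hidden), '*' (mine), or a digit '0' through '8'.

H H H H
H H H 1
H H H H
H H H H
H H H H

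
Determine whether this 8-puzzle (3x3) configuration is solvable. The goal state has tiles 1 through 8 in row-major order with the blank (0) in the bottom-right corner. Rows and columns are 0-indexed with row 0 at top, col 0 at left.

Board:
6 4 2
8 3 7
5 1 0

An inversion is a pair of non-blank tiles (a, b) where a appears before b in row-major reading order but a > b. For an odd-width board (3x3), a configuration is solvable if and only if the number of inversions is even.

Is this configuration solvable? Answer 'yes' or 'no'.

Answer: no

Derivation:
Inversions (pairs i<j in row-major order where tile[i] > tile[j] > 0): 17
17 is odd, so the puzzle is not solvable.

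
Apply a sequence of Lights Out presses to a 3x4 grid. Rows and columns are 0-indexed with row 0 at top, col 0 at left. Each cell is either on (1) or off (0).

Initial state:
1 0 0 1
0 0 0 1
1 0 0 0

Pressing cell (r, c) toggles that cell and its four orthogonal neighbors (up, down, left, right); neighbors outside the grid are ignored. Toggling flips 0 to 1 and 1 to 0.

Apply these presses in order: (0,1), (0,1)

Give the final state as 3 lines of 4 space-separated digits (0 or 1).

Answer: 1 0 0 1
0 0 0 1
1 0 0 0

Derivation:
After press 1 at (0,1):
0 1 1 1
0 1 0 1
1 0 0 0

After press 2 at (0,1):
1 0 0 1
0 0 0 1
1 0 0 0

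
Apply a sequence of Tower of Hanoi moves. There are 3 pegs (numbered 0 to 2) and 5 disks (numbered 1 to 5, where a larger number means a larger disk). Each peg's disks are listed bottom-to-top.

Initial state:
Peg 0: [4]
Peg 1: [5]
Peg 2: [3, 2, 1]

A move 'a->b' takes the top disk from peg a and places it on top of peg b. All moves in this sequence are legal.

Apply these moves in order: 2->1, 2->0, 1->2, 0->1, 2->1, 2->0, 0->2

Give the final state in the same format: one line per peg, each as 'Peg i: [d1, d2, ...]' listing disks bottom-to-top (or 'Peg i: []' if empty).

Answer: Peg 0: [4]
Peg 1: [5, 2, 1]
Peg 2: [3]

Derivation:
After move 1 (2->1):
Peg 0: [4]
Peg 1: [5, 1]
Peg 2: [3, 2]

After move 2 (2->0):
Peg 0: [4, 2]
Peg 1: [5, 1]
Peg 2: [3]

After move 3 (1->2):
Peg 0: [4, 2]
Peg 1: [5]
Peg 2: [3, 1]

After move 4 (0->1):
Peg 0: [4]
Peg 1: [5, 2]
Peg 2: [3, 1]

After move 5 (2->1):
Peg 0: [4]
Peg 1: [5, 2, 1]
Peg 2: [3]

After move 6 (2->0):
Peg 0: [4, 3]
Peg 1: [5, 2, 1]
Peg 2: []

After move 7 (0->2):
Peg 0: [4]
Peg 1: [5, 2, 1]
Peg 2: [3]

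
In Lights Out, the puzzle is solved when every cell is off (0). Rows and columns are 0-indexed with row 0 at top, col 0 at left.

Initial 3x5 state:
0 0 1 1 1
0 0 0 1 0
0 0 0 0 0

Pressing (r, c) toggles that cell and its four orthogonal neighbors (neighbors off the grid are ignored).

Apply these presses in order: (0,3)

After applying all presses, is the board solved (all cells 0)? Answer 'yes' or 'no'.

Answer: yes

Derivation:
After press 1 at (0,3):
0 0 0 0 0
0 0 0 0 0
0 0 0 0 0

Lights still on: 0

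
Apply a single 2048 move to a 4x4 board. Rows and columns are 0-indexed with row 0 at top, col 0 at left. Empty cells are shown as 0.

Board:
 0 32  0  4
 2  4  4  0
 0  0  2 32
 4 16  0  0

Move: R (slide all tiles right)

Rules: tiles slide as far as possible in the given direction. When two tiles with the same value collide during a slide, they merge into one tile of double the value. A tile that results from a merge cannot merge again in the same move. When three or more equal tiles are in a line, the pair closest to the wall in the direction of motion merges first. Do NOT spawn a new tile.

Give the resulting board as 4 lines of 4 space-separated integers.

Slide right:
row 0: [0, 32, 0, 4] -> [0, 0, 32, 4]
row 1: [2, 4, 4, 0] -> [0, 0, 2, 8]
row 2: [0, 0, 2, 32] -> [0, 0, 2, 32]
row 3: [4, 16, 0, 0] -> [0, 0, 4, 16]

Answer:  0  0 32  4
 0  0  2  8
 0  0  2 32
 0  0  4 16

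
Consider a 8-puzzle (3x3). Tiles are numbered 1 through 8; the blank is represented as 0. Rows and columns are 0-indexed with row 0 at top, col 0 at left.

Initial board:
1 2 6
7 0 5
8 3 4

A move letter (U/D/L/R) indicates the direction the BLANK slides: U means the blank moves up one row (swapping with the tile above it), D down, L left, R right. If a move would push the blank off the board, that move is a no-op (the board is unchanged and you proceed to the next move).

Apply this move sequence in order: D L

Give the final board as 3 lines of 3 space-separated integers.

After move 1 (D):
1 2 6
7 3 5
8 0 4

After move 2 (L):
1 2 6
7 3 5
0 8 4

Answer: 1 2 6
7 3 5
0 8 4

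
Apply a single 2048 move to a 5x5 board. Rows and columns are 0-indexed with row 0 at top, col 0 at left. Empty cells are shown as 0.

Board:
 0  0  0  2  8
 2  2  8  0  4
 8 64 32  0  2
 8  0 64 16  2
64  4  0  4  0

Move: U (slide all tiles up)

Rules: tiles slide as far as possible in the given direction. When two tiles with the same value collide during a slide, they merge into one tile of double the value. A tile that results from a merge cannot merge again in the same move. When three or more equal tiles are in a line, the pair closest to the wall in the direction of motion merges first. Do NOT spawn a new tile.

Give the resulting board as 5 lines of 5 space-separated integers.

Answer:  2  2  8  2  8
16 64 32 16  4
64  4 64  4  4
 0  0  0  0  0
 0  0  0  0  0

Derivation:
Slide up:
col 0: [0, 2, 8, 8, 64] -> [2, 16, 64, 0, 0]
col 1: [0, 2, 64, 0, 4] -> [2, 64, 4, 0, 0]
col 2: [0, 8, 32, 64, 0] -> [8, 32, 64, 0, 0]
col 3: [2, 0, 0, 16, 4] -> [2, 16, 4, 0, 0]
col 4: [8, 4, 2, 2, 0] -> [8, 4, 4, 0, 0]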